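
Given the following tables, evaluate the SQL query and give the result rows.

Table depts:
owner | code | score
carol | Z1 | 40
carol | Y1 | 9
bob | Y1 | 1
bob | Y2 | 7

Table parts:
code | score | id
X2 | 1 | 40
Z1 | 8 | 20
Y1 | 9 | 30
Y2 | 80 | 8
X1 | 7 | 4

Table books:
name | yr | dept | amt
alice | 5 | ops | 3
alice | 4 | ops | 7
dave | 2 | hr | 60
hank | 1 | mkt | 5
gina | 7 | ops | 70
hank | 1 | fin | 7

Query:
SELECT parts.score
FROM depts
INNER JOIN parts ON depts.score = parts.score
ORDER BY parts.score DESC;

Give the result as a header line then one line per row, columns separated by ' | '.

== RESULT ==
parts.score
9
7
1

Derivation:
After JOIN parts (3 rows):
depts.owner | depts.code | depts.score | parts.code | parts.score | parts.id
carol | Y1 | 9 | Y1 | 9 | 30
bob | Y1 | 1 | X2 | 1 | 40
bob | Y2 | 7 | X1 | 7 | 4
After SELECT (3 rows):
parts.score
9
1
7
After ORDER BY (3 rows):
parts.score
9
7
1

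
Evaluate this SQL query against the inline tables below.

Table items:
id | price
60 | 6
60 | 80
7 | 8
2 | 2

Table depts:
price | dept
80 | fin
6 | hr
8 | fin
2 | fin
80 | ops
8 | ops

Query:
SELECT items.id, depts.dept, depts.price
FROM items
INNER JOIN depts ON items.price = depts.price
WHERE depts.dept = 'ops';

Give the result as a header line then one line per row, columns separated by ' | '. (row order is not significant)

== RESULT ==
items.id | depts.dept | depts.price
60 | ops | 80
7 | ops | 8

Derivation:
After JOIN depts (6 rows):
items.id | items.price | depts.price | depts.dept
60 | 6 | 6 | hr
60 | 80 | 80 | fin
60 | 80 | 80 | ops
7 | 8 | 8 | fin
7 | 8 | 8 | ops
2 | 2 | 2 | fin
After WHERE (2 rows):
items.id | items.price | depts.price | depts.dept
60 | 80 | 80 | ops
7 | 8 | 8 | ops
After SELECT (2 rows):
items.id | depts.dept | depts.price
60 | ops | 80
7 | ops | 8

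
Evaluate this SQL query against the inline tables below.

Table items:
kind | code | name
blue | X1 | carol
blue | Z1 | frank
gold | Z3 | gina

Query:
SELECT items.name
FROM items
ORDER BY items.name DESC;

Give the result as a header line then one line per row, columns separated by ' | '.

== RESULT ==
items.name
gina
frank
carol

Derivation:
After SELECT (3 rows):
items.name
carol
frank
gina
After ORDER BY (3 rows):
items.name
gina
frank
carol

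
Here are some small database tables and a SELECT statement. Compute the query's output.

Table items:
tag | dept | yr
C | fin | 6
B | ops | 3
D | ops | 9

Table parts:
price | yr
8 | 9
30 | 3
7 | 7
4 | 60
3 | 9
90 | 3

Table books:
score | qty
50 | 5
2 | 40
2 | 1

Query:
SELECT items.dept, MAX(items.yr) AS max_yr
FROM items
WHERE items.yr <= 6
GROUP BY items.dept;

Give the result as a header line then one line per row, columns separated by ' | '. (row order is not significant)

After WHERE (2 rows):
items.tag | items.dept | items.yr
C | fin | 6
B | ops | 3
After GROUP BY (2 rows):
items.dept | max_yr
fin | 6
ops | 3

== RESULT ==
items.dept | max_yr
fin | 6
ops | 3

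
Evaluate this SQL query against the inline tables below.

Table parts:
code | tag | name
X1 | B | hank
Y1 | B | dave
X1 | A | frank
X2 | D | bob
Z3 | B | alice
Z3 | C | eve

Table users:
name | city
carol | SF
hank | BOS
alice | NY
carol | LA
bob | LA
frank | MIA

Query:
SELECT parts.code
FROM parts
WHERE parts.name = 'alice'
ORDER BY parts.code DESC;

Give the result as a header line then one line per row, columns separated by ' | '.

== RESULT ==
parts.code
Z3

Derivation:
After WHERE (1 rows):
parts.code | parts.tag | parts.name
Z3 | B | alice
After SELECT (1 rows):
parts.code
Z3
After ORDER BY (1 rows):
parts.code
Z3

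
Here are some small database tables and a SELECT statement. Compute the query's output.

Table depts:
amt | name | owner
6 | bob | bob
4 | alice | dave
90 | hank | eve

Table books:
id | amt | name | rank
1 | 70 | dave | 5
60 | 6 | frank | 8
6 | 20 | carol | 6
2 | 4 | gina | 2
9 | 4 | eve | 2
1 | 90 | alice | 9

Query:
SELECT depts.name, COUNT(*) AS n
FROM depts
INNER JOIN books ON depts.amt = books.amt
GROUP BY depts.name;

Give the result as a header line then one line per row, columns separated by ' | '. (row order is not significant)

== RESULT ==
depts.name | n
bob | 1
alice | 2
hank | 1

Derivation:
After JOIN books (4 rows):
depts.amt | depts.name | depts.owner | books.id | books.amt | books.name | books.rank
6 | bob | bob | 60 | 6 | frank | 8
4 | alice | dave | 2 | 4 | gina | 2
4 | alice | dave | 9 | 4 | eve | 2
90 | hank | eve | 1 | 90 | alice | 9
After GROUP BY (3 rows):
depts.name | n
bob | 1
alice | 2
hank | 1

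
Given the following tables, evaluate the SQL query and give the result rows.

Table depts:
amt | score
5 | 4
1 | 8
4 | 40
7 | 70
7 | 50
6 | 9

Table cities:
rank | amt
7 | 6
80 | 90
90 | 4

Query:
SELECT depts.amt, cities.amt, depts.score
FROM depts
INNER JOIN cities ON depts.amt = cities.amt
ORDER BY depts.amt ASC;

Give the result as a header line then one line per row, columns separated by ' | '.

== RESULT ==
depts.amt | cities.amt | depts.score
4 | 4 | 40
6 | 6 | 9

Derivation:
After JOIN cities (2 rows):
depts.amt | depts.score | cities.rank | cities.amt
4 | 40 | 90 | 4
6 | 9 | 7 | 6
After SELECT (2 rows):
depts.amt | cities.amt | depts.score
4 | 4 | 40
6 | 6 | 9
After ORDER BY (2 rows):
depts.amt | cities.amt | depts.score
4 | 4 | 40
6 | 6 | 9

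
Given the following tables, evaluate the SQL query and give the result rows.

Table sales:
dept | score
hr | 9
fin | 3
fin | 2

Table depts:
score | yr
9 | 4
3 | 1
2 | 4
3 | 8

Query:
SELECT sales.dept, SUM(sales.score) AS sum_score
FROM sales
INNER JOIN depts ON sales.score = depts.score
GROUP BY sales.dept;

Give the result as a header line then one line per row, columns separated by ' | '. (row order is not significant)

== RESULT ==
sales.dept | sum_score
hr | 9
fin | 8

Derivation:
After JOIN depts (4 rows):
sales.dept | sales.score | depts.score | depts.yr
hr | 9 | 9 | 4
fin | 3 | 3 | 1
fin | 3 | 3 | 8
fin | 2 | 2 | 4
After GROUP BY (2 rows):
sales.dept | sum_score
hr | 9
fin | 8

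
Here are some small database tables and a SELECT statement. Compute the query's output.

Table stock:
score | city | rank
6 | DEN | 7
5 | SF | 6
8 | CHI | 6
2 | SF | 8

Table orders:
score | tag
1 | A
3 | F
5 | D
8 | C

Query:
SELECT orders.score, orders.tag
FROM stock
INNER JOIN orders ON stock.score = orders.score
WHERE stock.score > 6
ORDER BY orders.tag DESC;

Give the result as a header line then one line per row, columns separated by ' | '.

== RESULT ==
orders.score | orders.tag
8 | C

Derivation:
After JOIN orders (2 rows):
stock.score | stock.city | stock.rank | orders.score | orders.tag
5 | SF | 6 | 5 | D
8 | CHI | 6 | 8 | C
After WHERE (1 rows):
stock.score | stock.city | stock.rank | orders.score | orders.tag
8 | CHI | 6 | 8 | C
After SELECT (1 rows):
orders.score | orders.tag
8 | C
After ORDER BY (1 rows):
orders.score | orders.tag
8 | C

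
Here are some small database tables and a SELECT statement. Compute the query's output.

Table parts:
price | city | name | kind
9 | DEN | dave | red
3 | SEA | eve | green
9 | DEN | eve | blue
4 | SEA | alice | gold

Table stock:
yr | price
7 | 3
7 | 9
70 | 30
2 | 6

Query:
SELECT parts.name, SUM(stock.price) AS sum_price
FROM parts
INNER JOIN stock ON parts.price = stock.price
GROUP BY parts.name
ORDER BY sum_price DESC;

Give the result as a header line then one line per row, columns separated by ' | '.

After JOIN stock (3 rows):
parts.price | parts.city | parts.name | parts.kind | stock.yr | stock.price
9 | DEN | dave | red | 7 | 9
3 | SEA | eve | green | 7 | 3
9 | DEN | eve | blue | 7 | 9
After GROUP BY (2 rows):
parts.name | sum_price
dave | 9
eve | 12
After ORDER BY (2 rows):
parts.name | sum_price
eve | 12
dave | 9

== RESULT ==
parts.name | sum_price
eve | 12
dave | 9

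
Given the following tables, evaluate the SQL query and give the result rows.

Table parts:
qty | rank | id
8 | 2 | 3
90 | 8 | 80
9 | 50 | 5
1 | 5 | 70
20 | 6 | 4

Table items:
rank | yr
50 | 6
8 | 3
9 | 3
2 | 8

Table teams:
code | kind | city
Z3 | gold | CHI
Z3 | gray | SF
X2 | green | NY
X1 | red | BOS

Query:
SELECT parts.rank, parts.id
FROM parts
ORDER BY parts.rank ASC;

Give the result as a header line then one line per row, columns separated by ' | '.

After SELECT (5 rows):
parts.rank | parts.id
2 | 3
8 | 80
50 | 5
5 | 70
6 | 4
After ORDER BY (5 rows):
parts.rank | parts.id
2 | 3
5 | 70
6 | 4
8 | 80
50 | 5

== RESULT ==
parts.rank | parts.id
2 | 3
5 | 70
6 | 4
8 | 80
50 | 5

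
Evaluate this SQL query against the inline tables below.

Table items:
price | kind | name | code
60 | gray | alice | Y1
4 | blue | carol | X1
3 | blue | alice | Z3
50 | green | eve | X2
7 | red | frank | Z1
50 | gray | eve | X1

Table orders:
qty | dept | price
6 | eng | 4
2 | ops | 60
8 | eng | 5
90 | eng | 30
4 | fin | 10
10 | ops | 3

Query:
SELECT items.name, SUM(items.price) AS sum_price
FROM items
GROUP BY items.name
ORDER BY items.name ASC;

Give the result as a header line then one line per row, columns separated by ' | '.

== RESULT ==
items.name | sum_price
alice | 63
carol | 4
eve | 100
frank | 7

Derivation:
After GROUP BY (4 rows):
items.name | sum_price
alice | 63
carol | 4
eve | 100
frank | 7
After ORDER BY (4 rows):
items.name | sum_price
alice | 63
carol | 4
eve | 100
frank | 7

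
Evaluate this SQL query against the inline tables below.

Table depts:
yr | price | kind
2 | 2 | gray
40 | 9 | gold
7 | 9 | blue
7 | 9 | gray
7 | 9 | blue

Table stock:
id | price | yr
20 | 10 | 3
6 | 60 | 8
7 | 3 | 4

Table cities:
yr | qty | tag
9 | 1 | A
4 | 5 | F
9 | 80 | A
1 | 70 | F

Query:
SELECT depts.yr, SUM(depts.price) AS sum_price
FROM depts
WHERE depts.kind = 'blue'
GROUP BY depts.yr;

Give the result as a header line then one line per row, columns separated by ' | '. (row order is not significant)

After WHERE (2 rows):
depts.yr | depts.price | depts.kind
7 | 9 | blue
7 | 9 | blue
After GROUP BY (1 rows):
depts.yr | sum_price
7 | 18

== RESULT ==
depts.yr | sum_price
7 | 18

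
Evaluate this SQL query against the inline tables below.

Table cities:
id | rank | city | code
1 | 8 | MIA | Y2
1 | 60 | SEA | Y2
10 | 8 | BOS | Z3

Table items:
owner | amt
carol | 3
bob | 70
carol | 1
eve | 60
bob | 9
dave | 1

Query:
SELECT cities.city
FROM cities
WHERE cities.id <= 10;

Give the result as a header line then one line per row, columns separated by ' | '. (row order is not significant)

After WHERE (3 rows):
cities.id | cities.rank | cities.city | cities.code
1 | 8 | MIA | Y2
1 | 60 | SEA | Y2
10 | 8 | BOS | Z3
After SELECT (3 rows):
cities.city
MIA
SEA
BOS

== RESULT ==
cities.city
MIA
SEA
BOS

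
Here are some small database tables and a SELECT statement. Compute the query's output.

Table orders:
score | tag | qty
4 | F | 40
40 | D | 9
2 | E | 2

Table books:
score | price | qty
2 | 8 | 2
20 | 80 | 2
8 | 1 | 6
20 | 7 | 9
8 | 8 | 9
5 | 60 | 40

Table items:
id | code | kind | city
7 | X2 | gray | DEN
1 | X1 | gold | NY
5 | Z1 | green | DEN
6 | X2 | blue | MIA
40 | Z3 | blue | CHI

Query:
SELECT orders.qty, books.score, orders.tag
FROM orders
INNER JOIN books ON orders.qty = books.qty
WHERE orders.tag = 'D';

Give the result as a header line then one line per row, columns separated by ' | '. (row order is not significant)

After JOIN books (5 rows):
orders.score | orders.tag | orders.qty | books.score | books.price | books.qty
4 | F | 40 | 5 | 60 | 40
40 | D | 9 | 20 | 7 | 9
40 | D | 9 | 8 | 8 | 9
2 | E | 2 | 2 | 8 | 2
2 | E | 2 | 20 | 80 | 2
After WHERE (2 rows):
orders.score | orders.tag | orders.qty | books.score | books.price | books.qty
40 | D | 9 | 20 | 7 | 9
40 | D | 9 | 8 | 8 | 9
After SELECT (2 rows):
orders.qty | books.score | orders.tag
9 | 20 | D
9 | 8 | D

== RESULT ==
orders.qty | books.score | orders.tag
9 | 20 | D
9 | 8 | D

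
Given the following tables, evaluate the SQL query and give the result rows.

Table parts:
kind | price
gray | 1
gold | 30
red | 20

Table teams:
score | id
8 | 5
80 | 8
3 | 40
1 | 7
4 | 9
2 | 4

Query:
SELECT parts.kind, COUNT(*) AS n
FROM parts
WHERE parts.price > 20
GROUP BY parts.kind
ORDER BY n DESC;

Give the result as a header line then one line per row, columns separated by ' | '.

After WHERE (1 rows):
parts.kind | parts.price
gold | 30
After GROUP BY (1 rows):
parts.kind | n
gold | 1
After ORDER BY (1 rows):
parts.kind | n
gold | 1

== RESULT ==
parts.kind | n
gold | 1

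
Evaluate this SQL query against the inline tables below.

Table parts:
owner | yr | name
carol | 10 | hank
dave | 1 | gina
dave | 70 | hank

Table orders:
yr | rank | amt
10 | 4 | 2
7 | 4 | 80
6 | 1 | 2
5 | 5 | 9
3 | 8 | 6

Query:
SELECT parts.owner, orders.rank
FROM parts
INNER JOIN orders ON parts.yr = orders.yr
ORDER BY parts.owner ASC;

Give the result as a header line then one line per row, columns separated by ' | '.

== RESULT ==
parts.owner | orders.rank
carol | 4

Derivation:
After JOIN orders (1 rows):
parts.owner | parts.yr | parts.name | orders.yr | orders.rank | orders.amt
carol | 10 | hank | 10 | 4 | 2
After SELECT (1 rows):
parts.owner | orders.rank
carol | 4
After ORDER BY (1 rows):
parts.owner | orders.rank
carol | 4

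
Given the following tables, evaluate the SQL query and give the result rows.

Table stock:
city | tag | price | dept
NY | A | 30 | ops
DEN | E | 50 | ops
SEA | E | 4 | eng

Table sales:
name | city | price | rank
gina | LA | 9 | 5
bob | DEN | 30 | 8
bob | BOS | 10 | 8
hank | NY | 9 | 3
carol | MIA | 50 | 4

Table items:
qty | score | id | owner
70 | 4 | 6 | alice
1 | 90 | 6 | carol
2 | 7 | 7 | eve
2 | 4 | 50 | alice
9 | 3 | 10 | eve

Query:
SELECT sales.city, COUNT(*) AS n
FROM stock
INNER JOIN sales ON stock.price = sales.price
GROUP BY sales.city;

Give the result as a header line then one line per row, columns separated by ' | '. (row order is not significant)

After JOIN sales (2 rows):
stock.city | stock.tag | stock.price | stock.dept | sales.name | sales.city | sales.price | sales.rank
NY | A | 30 | ops | bob | DEN | 30 | 8
DEN | E | 50 | ops | carol | MIA | 50 | 4
After GROUP BY (2 rows):
sales.city | n
DEN | 1
MIA | 1

== RESULT ==
sales.city | n
DEN | 1
MIA | 1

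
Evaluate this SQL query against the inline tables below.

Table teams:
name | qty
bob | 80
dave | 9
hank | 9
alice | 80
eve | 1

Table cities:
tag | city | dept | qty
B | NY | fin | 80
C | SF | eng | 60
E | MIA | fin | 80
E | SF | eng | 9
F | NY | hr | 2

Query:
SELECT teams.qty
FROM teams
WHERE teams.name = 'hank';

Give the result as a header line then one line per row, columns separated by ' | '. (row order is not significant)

== RESULT ==
teams.qty
9

Derivation:
After WHERE (1 rows):
teams.name | teams.qty
hank | 9
After SELECT (1 rows):
teams.qty
9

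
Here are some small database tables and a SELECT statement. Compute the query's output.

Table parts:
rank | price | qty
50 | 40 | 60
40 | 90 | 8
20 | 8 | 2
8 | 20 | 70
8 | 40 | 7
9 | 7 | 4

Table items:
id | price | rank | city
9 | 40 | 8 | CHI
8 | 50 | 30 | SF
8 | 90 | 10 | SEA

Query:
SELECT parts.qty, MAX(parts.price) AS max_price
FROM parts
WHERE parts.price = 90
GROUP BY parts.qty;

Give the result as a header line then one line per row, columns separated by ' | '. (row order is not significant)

After WHERE (1 rows):
parts.rank | parts.price | parts.qty
40 | 90 | 8
After GROUP BY (1 rows):
parts.qty | max_price
8 | 90

== RESULT ==
parts.qty | max_price
8 | 90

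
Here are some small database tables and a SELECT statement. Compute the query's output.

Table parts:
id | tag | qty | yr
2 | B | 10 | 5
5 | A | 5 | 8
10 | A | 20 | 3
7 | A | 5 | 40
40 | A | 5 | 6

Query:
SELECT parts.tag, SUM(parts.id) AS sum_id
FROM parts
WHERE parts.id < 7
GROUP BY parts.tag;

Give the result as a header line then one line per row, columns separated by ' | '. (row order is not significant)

After WHERE (2 rows):
parts.id | parts.tag | parts.qty | parts.yr
2 | B | 10 | 5
5 | A | 5 | 8
After GROUP BY (2 rows):
parts.tag | sum_id
B | 2
A | 5

== RESULT ==
parts.tag | sum_id
B | 2
A | 5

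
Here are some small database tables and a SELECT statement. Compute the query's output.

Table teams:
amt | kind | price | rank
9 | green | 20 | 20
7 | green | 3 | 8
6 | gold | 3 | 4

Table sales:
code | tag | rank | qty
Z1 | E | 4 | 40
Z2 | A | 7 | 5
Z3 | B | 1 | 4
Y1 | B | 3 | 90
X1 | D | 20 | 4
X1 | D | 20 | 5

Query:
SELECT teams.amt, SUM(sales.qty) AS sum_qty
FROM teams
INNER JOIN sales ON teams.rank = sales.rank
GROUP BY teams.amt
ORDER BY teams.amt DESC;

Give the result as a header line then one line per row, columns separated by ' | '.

== RESULT ==
teams.amt | sum_qty
9 | 9
6 | 40

Derivation:
After JOIN sales (3 rows):
teams.amt | teams.kind | teams.price | teams.rank | sales.code | sales.tag | sales.rank | sales.qty
9 | green | 20 | 20 | X1 | D | 20 | 4
9 | green | 20 | 20 | X1 | D | 20 | 5
6 | gold | 3 | 4 | Z1 | E | 4 | 40
After GROUP BY (2 rows):
teams.amt | sum_qty
9 | 9
6 | 40
After ORDER BY (2 rows):
teams.amt | sum_qty
9 | 9
6 | 40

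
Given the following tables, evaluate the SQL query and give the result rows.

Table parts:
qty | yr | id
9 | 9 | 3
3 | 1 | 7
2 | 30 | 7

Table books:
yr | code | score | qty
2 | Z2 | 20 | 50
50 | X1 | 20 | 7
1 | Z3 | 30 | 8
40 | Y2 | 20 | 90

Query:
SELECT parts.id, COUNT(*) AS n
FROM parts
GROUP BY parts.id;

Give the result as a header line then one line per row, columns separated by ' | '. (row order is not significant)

After GROUP BY (2 rows):
parts.id | n
3 | 1
7 | 2

== RESULT ==
parts.id | n
3 | 1
7 | 2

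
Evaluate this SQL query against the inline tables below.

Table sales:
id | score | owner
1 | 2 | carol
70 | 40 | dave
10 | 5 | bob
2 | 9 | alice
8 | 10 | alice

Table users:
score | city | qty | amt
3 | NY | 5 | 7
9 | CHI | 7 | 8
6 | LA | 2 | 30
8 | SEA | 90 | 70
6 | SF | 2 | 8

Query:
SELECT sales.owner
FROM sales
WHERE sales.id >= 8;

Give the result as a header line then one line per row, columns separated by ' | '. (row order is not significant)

== RESULT ==
sales.owner
dave
bob
alice

Derivation:
After WHERE (3 rows):
sales.id | sales.score | sales.owner
70 | 40 | dave
10 | 5 | bob
8 | 10 | alice
After SELECT (3 rows):
sales.owner
dave
bob
alice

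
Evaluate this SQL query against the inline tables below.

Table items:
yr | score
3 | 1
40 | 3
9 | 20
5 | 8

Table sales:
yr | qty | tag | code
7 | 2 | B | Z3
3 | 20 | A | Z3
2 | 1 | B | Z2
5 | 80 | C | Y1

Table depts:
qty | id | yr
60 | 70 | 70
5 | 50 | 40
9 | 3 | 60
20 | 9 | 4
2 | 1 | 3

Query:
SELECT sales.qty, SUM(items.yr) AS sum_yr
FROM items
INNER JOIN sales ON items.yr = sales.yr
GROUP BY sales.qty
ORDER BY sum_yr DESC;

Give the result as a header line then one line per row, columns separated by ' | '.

After JOIN sales (2 rows):
items.yr | items.score | sales.yr | sales.qty | sales.tag | sales.code
3 | 1 | 3 | 20 | A | Z3
5 | 8 | 5 | 80 | C | Y1
After GROUP BY (2 rows):
sales.qty | sum_yr
20 | 3
80 | 5
After ORDER BY (2 rows):
sales.qty | sum_yr
80 | 5
20 | 3

== RESULT ==
sales.qty | sum_yr
80 | 5
20 | 3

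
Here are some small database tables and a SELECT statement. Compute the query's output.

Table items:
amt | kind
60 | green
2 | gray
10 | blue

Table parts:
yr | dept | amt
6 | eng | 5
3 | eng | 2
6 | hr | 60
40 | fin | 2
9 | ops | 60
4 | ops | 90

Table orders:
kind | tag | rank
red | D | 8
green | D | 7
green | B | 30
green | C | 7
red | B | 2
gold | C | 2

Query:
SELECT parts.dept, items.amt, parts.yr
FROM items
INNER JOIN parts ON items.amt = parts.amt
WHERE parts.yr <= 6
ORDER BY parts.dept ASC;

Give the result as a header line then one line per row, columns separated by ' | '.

== RESULT ==
parts.dept | items.amt | parts.yr
eng | 2 | 3
hr | 60 | 6

Derivation:
After JOIN parts (4 rows):
items.amt | items.kind | parts.yr | parts.dept | parts.amt
60 | green | 6 | hr | 60
60 | green | 9 | ops | 60
2 | gray | 3 | eng | 2
2 | gray | 40 | fin | 2
After WHERE (2 rows):
items.amt | items.kind | parts.yr | parts.dept | parts.amt
60 | green | 6 | hr | 60
2 | gray | 3 | eng | 2
After SELECT (2 rows):
parts.dept | items.amt | parts.yr
hr | 60 | 6
eng | 2 | 3
After ORDER BY (2 rows):
parts.dept | items.amt | parts.yr
eng | 2 | 3
hr | 60 | 6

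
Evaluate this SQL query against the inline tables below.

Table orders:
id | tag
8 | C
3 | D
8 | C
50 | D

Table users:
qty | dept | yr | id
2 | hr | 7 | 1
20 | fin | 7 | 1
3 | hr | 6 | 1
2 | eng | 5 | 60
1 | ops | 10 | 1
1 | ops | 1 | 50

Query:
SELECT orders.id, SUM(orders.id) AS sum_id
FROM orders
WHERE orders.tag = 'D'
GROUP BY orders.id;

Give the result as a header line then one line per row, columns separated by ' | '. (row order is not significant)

== RESULT ==
orders.id | sum_id
3 | 3
50 | 50

Derivation:
After WHERE (2 rows):
orders.id | orders.tag
3 | D
50 | D
After GROUP BY (2 rows):
orders.id | sum_id
3 | 3
50 | 50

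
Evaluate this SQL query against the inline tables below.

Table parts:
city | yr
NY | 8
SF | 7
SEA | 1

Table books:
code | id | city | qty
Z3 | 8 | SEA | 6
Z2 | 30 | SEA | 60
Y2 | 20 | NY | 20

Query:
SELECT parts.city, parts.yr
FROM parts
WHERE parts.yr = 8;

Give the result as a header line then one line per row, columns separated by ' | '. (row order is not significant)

== RESULT ==
parts.city | parts.yr
NY | 8

Derivation:
After WHERE (1 rows):
parts.city | parts.yr
NY | 8
After SELECT (1 rows):
parts.city | parts.yr
NY | 8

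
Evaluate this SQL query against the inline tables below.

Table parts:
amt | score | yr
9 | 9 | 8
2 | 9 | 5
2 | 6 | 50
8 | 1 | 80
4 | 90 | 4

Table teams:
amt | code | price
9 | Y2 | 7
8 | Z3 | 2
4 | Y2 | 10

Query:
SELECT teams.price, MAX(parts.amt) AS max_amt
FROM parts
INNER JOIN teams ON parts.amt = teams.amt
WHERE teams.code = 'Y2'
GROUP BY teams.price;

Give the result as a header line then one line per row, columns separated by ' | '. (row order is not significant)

== RESULT ==
teams.price | max_amt
7 | 9
10 | 4

Derivation:
After JOIN teams (3 rows):
parts.amt | parts.score | parts.yr | teams.amt | teams.code | teams.price
9 | 9 | 8 | 9 | Y2 | 7
8 | 1 | 80 | 8 | Z3 | 2
4 | 90 | 4 | 4 | Y2 | 10
After WHERE (2 rows):
parts.amt | parts.score | parts.yr | teams.amt | teams.code | teams.price
9 | 9 | 8 | 9 | Y2 | 7
4 | 90 | 4 | 4 | Y2 | 10
After GROUP BY (2 rows):
teams.price | max_amt
7 | 9
10 | 4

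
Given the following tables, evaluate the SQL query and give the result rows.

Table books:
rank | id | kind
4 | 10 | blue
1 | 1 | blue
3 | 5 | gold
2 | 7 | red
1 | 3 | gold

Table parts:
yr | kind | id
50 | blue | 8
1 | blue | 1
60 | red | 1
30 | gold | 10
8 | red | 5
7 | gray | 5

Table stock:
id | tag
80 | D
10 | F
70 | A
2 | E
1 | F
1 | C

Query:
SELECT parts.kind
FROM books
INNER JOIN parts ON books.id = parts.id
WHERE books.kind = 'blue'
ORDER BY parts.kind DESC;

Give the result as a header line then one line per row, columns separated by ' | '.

== RESULT ==
parts.kind
red
gold
blue

Derivation:
After JOIN parts (5 rows):
books.rank | books.id | books.kind | parts.yr | parts.kind | parts.id
4 | 10 | blue | 30 | gold | 10
1 | 1 | blue | 1 | blue | 1
1 | 1 | blue | 60 | red | 1
3 | 5 | gold | 8 | red | 5
3 | 5 | gold | 7 | gray | 5
After WHERE (3 rows):
books.rank | books.id | books.kind | parts.yr | parts.kind | parts.id
4 | 10 | blue | 30 | gold | 10
1 | 1 | blue | 1 | blue | 1
1 | 1 | blue | 60 | red | 1
After SELECT (3 rows):
parts.kind
gold
blue
red
After ORDER BY (3 rows):
parts.kind
red
gold
blue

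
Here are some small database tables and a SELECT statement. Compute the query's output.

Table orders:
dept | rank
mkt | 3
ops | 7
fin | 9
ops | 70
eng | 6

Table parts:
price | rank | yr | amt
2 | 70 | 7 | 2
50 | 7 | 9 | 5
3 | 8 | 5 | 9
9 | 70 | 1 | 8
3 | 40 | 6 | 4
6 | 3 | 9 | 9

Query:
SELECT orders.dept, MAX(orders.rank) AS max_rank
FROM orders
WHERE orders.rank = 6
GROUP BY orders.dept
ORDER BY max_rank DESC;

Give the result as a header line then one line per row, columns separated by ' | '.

After WHERE (1 rows):
orders.dept | orders.rank
eng | 6
After GROUP BY (1 rows):
orders.dept | max_rank
eng | 6
After ORDER BY (1 rows):
orders.dept | max_rank
eng | 6

== RESULT ==
orders.dept | max_rank
eng | 6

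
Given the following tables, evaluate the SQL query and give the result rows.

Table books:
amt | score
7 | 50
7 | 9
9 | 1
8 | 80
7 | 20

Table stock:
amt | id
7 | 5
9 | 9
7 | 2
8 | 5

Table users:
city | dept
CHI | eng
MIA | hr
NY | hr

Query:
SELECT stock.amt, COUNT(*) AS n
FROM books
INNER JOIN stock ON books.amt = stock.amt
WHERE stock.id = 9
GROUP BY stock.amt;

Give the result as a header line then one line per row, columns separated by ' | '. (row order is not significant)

== RESULT ==
stock.amt | n
9 | 1

Derivation:
After JOIN stock (8 rows):
books.amt | books.score | stock.amt | stock.id
7 | 50 | 7 | 5
7 | 50 | 7 | 2
7 | 9 | 7 | 5
7 | 9 | 7 | 2
9 | 1 | 9 | 9
8 | 80 | 8 | 5
7 | 20 | 7 | 5
7 | 20 | 7 | 2
After WHERE (1 rows):
books.amt | books.score | stock.amt | stock.id
9 | 1 | 9 | 9
After GROUP BY (1 rows):
stock.amt | n
9 | 1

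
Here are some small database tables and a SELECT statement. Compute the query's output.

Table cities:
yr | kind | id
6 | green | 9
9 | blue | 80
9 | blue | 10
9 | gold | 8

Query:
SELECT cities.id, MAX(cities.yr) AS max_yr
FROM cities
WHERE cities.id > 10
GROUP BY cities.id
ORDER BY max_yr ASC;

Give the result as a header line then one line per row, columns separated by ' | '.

== RESULT ==
cities.id | max_yr
80 | 9

Derivation:
After WHERE (1 rows):
cities.yr | cities.kind | cities.id
9 | blue | 80
After GROUP BY (1 rows):
cities.id | max_yr
80 | 9
After ORDER BY (1 rows):
cities.id | max_yr
80 | 9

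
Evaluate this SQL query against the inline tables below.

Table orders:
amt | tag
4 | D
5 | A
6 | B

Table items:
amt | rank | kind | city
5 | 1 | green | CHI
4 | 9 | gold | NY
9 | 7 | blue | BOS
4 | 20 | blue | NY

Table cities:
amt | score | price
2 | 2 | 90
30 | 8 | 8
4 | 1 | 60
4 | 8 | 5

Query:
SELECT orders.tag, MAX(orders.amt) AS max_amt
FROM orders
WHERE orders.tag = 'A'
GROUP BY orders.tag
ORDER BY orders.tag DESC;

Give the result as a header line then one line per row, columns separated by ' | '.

== RESULT ==
orders.tag | max_amt
A | 5

Derivation:
After WHERE (1 rows):
orders.amt | orders.tag
5 | A
After GROUP BY (1 rows):
orders.tag | max_amt
A | 5
After ORDER BY (1 rows):
orders.tag | max_amt
A | 5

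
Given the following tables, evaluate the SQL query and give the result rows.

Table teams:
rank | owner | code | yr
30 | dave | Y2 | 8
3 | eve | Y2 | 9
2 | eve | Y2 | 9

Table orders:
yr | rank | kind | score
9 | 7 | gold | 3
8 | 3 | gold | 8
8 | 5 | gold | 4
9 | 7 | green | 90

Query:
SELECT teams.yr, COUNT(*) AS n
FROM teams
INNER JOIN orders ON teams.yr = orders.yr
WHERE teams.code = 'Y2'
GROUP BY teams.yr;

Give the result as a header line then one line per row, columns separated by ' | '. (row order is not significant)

After JOIN orders (6 rows):
teams.rank | teams.owner | teams.code | teams.yr | orders.yr | orders.rank | orders.kind | orders.score
30 | dave | Y2 | 8 | 8 | 3 | gold | 8
30 | dave | Y2 | 8 | 8 | 5 | gold | 4
3 | eve | Y2 | 9 | 9 | 7 | gold | 3
3 | eve | Y2 | 9 | 9 | 7 | green | 90
2 | eve | Y2 | 9 | 9 | 7 | gold | 3
2 | eve | Y2 | 9 | 9 | 7 | green | 90
After WHERE (6 rows):
teams.rank | teams.owner | teams.code | teams.yr | orders.yr | orders.rank | orders.kind | orders.score
30 | dave | Y2 | 8 | 8 | 3 | gold | 8
30 | dave | Y2 | 8 | 8 | 5 | gold | 4
3 | eve | Y2 | 9 | 9 | 7 | gold | 3
3 | eve | Y2 | 9 | 9 | 7 | green | 90
2 | eve | Y2 | 9 | 9 | 7 | gold | 3
2 | eve | Y2 | 9 | 9 | 7 | green | 90
After GROUP BY (2 rows):
teams.yr | n
8 | 2
9 | 4

== RESULT ==
teams.yr | n
8 | 2
9 | 4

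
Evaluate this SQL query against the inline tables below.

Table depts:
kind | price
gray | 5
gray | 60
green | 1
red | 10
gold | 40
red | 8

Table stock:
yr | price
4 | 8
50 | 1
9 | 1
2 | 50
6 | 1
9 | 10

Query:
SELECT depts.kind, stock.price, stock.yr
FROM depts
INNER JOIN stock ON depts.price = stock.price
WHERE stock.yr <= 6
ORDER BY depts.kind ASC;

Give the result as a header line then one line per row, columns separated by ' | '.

After JOIN stock (5 rows):
depts.kind | depts.price | stock.yr | stock.price
green | 1 | 50 | 1
green | 1 | 9 | 1
green | 1 | 6 | 1
red | 10 | 9 | 10
red | 8 | 4 | 8
After WHERE (2 rows):
depts.kind | depts.price | stock.yr | stock.price
green | 1 | 6 | 1
red | 8 | 4 | 8
After SELECT (2 rows):
depts.kind | stock.price | stock.yr
green | 1 | 6
red | 8 | 4
After ORDER BY (2 rows):
depts.kind | stock.price | stock.yr
green | 1 | 6
red | 8 | 4

== RESULT ==
depts.kind | stock.price | stock.yr
green | 1 | 6
red | 8 | 4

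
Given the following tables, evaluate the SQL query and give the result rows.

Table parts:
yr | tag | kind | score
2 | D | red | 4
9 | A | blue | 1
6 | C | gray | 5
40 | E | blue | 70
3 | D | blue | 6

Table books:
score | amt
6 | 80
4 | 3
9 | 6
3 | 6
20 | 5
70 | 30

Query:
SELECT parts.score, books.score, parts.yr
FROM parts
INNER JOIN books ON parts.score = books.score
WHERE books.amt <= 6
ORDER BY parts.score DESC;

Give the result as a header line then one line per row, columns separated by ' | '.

After JOIN books (3 rows):
parts.yr | parts.tag | parts.kind | parts.score | books.score | books.amt
2 | D | red | 4 | 4 | 3
40 | E | blue | 70 | 70 | 30
3 | D | blue | 6 | 6 | 80
After WHERE (1 rows):
parts.yr | parts.tag | parts.kind | parts.score | books.score | books.amt
2 | D | red | 4 | 4 | 3
After SELECT (1 rows):
parts.score | books.score | parts.yr
4 | 4 | 2
After ORDER BY (1 rows):
parts.score | books.score | parts.yr
4 | 4 | 2

== RESULT ==
parts.score | books.score | parts.yr
4 | 4 | 2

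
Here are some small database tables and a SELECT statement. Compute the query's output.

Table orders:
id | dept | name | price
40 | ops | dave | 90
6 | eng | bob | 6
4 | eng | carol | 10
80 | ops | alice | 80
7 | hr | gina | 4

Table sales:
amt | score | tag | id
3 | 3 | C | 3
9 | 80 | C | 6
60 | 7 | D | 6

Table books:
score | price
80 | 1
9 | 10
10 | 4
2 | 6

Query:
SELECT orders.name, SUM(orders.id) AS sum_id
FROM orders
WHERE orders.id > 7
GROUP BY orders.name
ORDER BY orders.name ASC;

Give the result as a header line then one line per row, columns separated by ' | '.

== RESULT ==
orders.name | sum_id
alice | 80
dave | 40

Derivation:
After WHERE (2 rows):
orders.id | orders.dept | orders.name | orders.price
40 | ops | dave | 90
80 | ops | alice | 80
After GROUP BY (2 rows):
orders.name | sum_id
dave | 40
alice | 80
After ORDER BY (2 rows):
orders.name | sum_id
alice | 80
dave | 40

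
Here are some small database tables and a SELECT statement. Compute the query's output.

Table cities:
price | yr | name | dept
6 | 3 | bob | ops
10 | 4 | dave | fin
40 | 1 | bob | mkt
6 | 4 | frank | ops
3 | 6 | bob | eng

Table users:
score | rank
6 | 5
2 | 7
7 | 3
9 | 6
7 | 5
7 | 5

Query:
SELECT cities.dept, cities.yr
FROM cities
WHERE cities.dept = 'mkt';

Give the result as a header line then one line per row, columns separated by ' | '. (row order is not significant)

== RESULT ==
cities.dept | cities.yr
mkt | 1

Derivation:
After WHERE (1 rows):
cities.price | cities.yr | cities.name | cities.dept
40 | 1 | bob | mkt
After SELECT (1 rows):
cities.dept | cities.yr
mkt | 1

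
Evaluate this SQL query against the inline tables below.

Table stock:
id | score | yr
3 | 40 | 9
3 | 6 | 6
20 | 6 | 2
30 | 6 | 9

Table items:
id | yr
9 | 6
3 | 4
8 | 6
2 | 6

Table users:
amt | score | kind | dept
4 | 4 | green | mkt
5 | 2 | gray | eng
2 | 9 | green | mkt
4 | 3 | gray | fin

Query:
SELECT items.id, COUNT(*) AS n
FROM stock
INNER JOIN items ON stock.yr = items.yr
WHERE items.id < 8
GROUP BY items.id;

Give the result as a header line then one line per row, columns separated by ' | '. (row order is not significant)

After JOIN items (3 rows):
stock.id | stock.score | stock.yr | items.id | items.yr
3 | 6 | 6 | 9 | 6
3 | 6 | 6 | 8 | 6
3 | 6 | 6 | 2 | 6
After WHERE (1 rows):
stock.id | stock.score | stock.yr | items.id | items.yr
3 | 6 | 6 | 2 | 6
After GROUP BY (1 rows):
items.id | n
2 | 1

== RESULT ==
items.id | n
2 | 1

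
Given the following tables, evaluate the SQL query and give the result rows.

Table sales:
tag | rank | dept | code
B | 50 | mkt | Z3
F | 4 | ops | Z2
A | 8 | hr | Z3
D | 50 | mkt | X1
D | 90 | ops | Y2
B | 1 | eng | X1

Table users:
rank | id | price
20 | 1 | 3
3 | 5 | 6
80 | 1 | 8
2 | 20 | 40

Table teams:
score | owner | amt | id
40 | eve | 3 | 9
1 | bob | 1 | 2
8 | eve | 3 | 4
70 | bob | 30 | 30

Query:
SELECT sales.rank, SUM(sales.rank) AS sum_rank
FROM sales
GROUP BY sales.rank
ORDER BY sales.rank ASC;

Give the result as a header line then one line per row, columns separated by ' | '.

After GROUP BY (5 rows):
sales.rank | sum_rank
50 | 100
4 | 4
8 | 8
90 | 90
1 | 1
After ORDER BY (5 rows):
sales.rank | sum_rank
1 | 1
4 | 4
8 | 8
50 | 100
90 | 90

== RESULT ==
sales.rank | sum_rank
1 | 1
4 | 4
8 | 8
50 | 100
90 | 90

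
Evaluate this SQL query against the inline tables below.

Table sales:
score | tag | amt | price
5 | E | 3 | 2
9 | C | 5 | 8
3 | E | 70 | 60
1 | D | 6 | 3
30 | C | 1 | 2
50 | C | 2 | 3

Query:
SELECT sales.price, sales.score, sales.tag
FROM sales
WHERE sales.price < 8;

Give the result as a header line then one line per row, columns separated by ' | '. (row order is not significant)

After WHERE (4 rows):
sales.score | sales.tag | sales.amt | sales.price
5 | E | 3 | 2
1 | D | 6 | 3
30 | C | 1 | 2
50 | C | 2 | 3
After SELECT (4 rows):
sales.price | sales.score | sales.tag
2 | 5 | E
3 | 1 | D
2 | 30 | C
3 | 50 | C

== RESULT ==
sales.price | sales.score | sales.tag
2 | 5 | E
3 | 1 | D
2 | 30 | C
3 | 50 | C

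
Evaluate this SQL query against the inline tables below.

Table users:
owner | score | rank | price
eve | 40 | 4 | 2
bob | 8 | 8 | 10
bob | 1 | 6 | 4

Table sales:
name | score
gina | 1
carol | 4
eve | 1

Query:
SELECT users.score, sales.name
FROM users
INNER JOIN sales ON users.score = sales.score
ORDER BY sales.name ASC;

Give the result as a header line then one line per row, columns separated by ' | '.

== RESULT ==
users.score | sales.name
1 | eve
1 | gina

Derivation:
After JOIN sales (2 rows):
users.owner | users.score | users.rank | users.price | sales.name | sales.score
bob | 1 | 6 | 4 | gina | 1
bob | 1 | 6 | 4 | eve | 1
After SELECT (2 rows):
users.score | sales.name
1 | gina
1 | eve
After ORDER BY (2 rows):
users.score | sales.name
1 | eve
1 | gina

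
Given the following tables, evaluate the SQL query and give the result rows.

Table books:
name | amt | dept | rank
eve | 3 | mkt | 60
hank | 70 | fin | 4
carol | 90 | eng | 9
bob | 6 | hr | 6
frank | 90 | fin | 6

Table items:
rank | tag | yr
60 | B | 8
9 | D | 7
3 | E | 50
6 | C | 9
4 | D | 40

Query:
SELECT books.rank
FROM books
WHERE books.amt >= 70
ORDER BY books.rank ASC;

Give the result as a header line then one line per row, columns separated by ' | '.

After WHERE (3 rows):
books.name | books.amt | books.dept | books.rank
hank | 70 | fin | 4
carol | 90 | eng | 9
frank | 90 | fin | 6
After SELECT (3 rows):
books.rank
4
9
6
After ORDER BY (3 rows):
books.rank
4
6
9

== RESULT ==
books.rank
4
6
9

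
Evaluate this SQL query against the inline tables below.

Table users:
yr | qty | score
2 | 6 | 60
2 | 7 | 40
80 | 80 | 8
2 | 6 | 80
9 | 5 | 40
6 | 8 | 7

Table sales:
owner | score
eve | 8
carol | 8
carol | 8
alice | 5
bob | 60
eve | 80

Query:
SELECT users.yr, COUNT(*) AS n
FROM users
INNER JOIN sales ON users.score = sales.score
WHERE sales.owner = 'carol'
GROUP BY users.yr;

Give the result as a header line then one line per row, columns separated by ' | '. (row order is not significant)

== RESULT ==
users.yr | n
80 | 2

Derivation:
After JOIN sales (5 rows):
users.yr | users.qty | users.score | sales.owner | sales.score
2 | 6 | 60 | bob | 60
80 | 80 | 8 | eve | 8
80 | 80 | 8 | carol | 8
80 | 80 | 8 | carol | 8
2 | 6 | 80 | eve | 80
After WHERE (2 rows):
users.yr | users.qty | users.score | sales.owner | sales.score
80 | 80 | 8 | carol | 8
80 | 80 | 8 | carol | 8
After GROUP BY (1 rows):
users.yr | n
80 | 2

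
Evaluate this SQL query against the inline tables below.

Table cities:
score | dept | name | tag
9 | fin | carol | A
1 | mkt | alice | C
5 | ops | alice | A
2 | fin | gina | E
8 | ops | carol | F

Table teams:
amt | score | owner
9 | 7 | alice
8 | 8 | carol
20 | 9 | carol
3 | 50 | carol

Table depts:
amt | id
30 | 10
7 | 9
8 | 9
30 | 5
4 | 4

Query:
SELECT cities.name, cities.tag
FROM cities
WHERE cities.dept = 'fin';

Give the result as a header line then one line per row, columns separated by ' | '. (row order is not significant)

After WHERE (2 rows):
cities.score | cities.dept | cities.name | cities.tag
9 | fin | carol | A
2 | fin | gina | E
After SELECT (2 rows):
cities.name | cities.tag
carol | A
gina | E

== RESULT ==
cities.name | cities.tag
carol | A
gina | E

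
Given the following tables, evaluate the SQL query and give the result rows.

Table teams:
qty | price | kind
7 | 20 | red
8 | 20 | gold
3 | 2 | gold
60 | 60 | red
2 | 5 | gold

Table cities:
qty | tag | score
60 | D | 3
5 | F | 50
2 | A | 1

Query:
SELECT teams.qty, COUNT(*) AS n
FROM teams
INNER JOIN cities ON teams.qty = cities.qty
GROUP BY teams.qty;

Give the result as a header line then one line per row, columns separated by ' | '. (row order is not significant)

After JOIN cities (2 rows):
teams.qty | teams.price | teams.kind | cities.qty | cities.tag | cities.score
60 | 60 | red | 60 | D | 3
2 | 5 | gold | 2 | A | 1
After GROUP BY (2 rows):
teams.qty | n
60 | 1
2 | 1

== RESULT ==
teams.qty | n
60 | 1
2 | 1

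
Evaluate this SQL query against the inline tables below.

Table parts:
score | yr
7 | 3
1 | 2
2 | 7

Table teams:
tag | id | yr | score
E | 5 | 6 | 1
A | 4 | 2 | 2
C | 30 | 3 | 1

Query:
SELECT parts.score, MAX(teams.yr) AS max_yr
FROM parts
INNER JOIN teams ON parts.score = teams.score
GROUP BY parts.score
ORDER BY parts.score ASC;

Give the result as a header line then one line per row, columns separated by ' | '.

== RESULT ==
parts.score | max_yr
1 | 6
2 | 2

Derivation:
After JOIN teams (3 rows):
parts.score | parts.yr | teams.tag | teams.id | teams.yr | teams.score
1 | 2 | E | 5 | 6 | 1
1 | 2 | C | 30 | 3 | 1
2 | 7 | A | 4 | 2 | 2
After GROUP BY (2 rows):
parts.score | max_yr
1 | 6
2 | 2
After ORDER BY (2 rows):
parts.score | max_yr
1 | 6
2 | 2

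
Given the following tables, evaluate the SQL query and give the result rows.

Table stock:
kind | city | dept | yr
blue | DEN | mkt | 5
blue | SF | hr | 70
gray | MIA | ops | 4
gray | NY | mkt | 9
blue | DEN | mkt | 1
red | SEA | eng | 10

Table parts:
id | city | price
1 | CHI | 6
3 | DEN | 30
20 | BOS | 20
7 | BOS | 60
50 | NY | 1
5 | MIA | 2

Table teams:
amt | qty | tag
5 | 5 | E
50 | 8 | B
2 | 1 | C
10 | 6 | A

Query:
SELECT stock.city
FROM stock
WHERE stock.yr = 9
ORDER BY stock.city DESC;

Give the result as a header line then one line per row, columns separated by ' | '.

After WHERE (1 rows):
stock.kind | stock.city | stock.dept | stock.yr
gray | NY | mkt | 9
After SELECT (1 rows):
stock.city
NY
After ORDER BY (1 rows):
stock.city
NY

== RESULT ==
stock.city
NY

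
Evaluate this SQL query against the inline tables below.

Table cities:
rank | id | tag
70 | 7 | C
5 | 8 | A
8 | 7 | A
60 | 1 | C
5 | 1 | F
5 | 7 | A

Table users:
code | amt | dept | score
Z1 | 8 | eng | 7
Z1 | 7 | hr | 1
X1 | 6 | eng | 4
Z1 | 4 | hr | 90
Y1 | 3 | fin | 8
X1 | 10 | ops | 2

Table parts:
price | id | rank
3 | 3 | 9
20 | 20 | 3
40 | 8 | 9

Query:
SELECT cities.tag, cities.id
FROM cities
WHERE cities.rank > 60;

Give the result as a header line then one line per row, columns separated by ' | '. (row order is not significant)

After WHERE (1 rows):
cities.rank | cities.id | cities.tag
70 | 7 | C
After SELECT (1 rows):
cities.tag | cities.id
C | 7

== RESULT ==
cities.tag | cities.id
C | 7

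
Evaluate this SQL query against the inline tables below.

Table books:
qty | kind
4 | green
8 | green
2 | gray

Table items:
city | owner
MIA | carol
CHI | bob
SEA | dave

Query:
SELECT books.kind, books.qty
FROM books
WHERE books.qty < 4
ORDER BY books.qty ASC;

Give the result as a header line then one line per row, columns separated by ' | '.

== RESULT ==
books.kind | books.qty
gray | 2

Derivation:
After WHERE (1 rows):
books.qty | books.kind
2 | gray
After SELECT (1 rows):
books.kind | books.qty
gray | 2
After ORDER BY (1 rows):
books.kind | books.qty
gray | 2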